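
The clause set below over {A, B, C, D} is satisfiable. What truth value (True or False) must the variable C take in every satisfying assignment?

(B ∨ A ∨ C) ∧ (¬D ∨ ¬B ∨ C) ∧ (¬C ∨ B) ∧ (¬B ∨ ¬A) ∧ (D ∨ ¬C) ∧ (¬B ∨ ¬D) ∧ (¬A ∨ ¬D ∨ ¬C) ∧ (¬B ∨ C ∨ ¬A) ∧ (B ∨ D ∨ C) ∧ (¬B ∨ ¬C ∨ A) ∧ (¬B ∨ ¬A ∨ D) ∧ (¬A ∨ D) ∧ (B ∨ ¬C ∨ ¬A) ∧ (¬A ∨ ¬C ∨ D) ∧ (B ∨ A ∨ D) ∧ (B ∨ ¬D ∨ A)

Suppose C = True.
From the singleton clause (B), B = True.
From the singleton clause (¬A), A = False.
Now (A) is unsatisfied and unit — conflict.
So every satisfying assignment has C = False.

False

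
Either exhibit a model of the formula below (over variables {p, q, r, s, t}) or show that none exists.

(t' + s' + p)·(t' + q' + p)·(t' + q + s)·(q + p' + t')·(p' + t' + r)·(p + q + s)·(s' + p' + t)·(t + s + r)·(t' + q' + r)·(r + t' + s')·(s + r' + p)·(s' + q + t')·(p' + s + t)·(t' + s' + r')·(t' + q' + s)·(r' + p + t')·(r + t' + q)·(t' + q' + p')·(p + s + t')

p ↦ 0,  q ↦ 1,  r ↦ 0,  s ↦ 1,  t ↦ 0

Suppose t = 0.
Suppose s = 1.
From the singleton clause (p'), p = 0.
All clauses hold; q, r can take either value.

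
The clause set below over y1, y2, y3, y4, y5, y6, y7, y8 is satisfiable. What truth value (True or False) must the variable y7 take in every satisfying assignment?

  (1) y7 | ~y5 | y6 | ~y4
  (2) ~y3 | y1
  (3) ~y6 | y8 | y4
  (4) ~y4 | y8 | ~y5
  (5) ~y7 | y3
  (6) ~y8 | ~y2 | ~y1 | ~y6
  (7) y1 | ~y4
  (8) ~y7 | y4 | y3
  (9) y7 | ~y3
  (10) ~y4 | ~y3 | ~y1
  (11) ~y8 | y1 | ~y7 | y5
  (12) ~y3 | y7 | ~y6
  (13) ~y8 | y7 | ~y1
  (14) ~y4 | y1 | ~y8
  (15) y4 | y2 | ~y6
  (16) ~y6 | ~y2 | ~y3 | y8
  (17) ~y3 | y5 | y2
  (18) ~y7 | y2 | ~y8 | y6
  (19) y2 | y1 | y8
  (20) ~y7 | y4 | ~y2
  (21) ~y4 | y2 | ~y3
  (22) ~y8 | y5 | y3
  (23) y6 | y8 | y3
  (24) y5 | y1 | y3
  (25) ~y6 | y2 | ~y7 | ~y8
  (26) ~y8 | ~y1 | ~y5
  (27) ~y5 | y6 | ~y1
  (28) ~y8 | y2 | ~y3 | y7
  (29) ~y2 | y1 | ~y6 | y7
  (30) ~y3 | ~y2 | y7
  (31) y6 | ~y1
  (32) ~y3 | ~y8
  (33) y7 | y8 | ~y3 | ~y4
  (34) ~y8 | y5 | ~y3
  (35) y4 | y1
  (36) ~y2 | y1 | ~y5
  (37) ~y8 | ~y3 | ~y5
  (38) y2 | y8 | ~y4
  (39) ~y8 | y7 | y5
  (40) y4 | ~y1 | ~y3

False

Suppose y7 = 1.
Unit clause (y3) forces y3 = 1.
Unit clause (y1) forces y1 = 1.
Unit clause (~y4) forces y4 = 0.
That conflicts with the unit clause (y4).
So every satisfying assignment has y7 = False.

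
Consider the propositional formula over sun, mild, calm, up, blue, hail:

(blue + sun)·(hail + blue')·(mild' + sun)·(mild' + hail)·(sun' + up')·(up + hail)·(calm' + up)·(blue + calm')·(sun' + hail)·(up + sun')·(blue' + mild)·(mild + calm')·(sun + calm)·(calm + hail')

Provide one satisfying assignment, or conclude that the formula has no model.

Branch on blue: set blue = 1.
Unit clause (hail) forces hail = 1.
Unit clause (mild) forces mild = 1.
Unit clause (sun) forces sun = 1.
Unit clause (up') forces up = 0.
Now (up) is unsatisfied and unit — conflict.
That branch fails; take blue = 0 instead.
Unit clause (sun) forces sun = 1.
Unit clause (up') forces up = 0.
Now (up) is unsatisfied and unit — conflict.
Either choice for blue ends in contradiction.

UNSATISFIABLE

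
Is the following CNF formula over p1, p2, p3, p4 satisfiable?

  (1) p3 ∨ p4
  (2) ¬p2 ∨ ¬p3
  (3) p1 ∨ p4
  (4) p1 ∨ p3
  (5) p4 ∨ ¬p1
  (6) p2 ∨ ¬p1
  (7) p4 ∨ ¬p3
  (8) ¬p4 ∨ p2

Branch on p3: set p3 = False.
(p4) alone gives p4 = True.
(p1) alone gives p1 = True.
(p2) alone gives p2 = True.
All clauses are satisfied.
A satisfying assignment: p1: True,  p2: True,  p3: False,  p4: True.

Yes, satisfiable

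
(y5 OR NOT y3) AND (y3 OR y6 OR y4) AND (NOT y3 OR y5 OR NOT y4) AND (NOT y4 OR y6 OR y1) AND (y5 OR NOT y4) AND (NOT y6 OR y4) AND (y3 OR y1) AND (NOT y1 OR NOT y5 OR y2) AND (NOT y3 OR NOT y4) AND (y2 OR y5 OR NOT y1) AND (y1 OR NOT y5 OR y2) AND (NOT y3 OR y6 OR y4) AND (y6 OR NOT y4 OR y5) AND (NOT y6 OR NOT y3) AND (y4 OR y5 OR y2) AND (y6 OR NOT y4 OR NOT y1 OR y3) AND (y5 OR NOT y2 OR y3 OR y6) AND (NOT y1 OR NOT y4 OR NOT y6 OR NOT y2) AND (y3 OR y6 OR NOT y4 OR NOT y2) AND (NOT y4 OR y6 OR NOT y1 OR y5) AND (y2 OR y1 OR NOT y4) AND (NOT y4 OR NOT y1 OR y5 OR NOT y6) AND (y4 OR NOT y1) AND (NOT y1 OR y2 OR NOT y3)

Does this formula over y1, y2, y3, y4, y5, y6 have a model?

Case y5 = true:
Case y6 = false:
Case y3 = true:
Unit clause (NOT y4) forces y4 = false.
That conflicts with the unit clause (y4).
That branch fails; take y3 = false instead.
Unit clause (y4) forces y4 = true.
Unit clause (y1) forces y1 = true.
That conflicts with the unit clause (NOT y1).
Neither y3 = true nor y3 = false works.
That branch fails; take y6 = true instead.
Unit clause (y4) forces y4 = true.
Unit clause (NOT y3) forces y3 = false.
Unit clause (y1) forces y1 = true.
Unit clause (y2) forces y2 = true.
That conflicts with the unit clause (NOT y2).
Neither y6 = true nor y6 = false works.
That branch fails; take y5 = false instead.
Unit clause (NOT y3) forces y3 = false.
Unit clause (NOT y4) forces y4 = false.
Unit clause (y6) forces y6 = true.
That conflicts with the unit clause (NOT y6).
Neither y5 = true nor y5 = false works.
No assignment satisfies every clause.

No, unsatisfiable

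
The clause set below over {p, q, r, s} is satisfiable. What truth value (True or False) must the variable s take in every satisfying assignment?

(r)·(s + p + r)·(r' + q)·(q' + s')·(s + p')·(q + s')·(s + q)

False

Suppose s = 1.
Unit clause (r) forces r = 1.
Unit clause (q) forces q = 1.
But (q') is also a unit clause — contradiction.
So every satisfying assignment has s = False.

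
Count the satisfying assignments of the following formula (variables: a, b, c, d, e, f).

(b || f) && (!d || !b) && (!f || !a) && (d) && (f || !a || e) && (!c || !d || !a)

4

There are 2^6 = 64 truth assignments over (a, b, c, d, e, f).
Split on a. With a = true, the clauses containing a are satisfied and !a drops from the rest; 0 of the 2^5 = 32 assignments to the other variables satisfy what remains.
With a = false, by the same count on the reduced clause set, 4 assignments work.
(One model: a=F, b=F, c=F, d=T, e=F, f=T.)
Total: 0 + 4 = 4.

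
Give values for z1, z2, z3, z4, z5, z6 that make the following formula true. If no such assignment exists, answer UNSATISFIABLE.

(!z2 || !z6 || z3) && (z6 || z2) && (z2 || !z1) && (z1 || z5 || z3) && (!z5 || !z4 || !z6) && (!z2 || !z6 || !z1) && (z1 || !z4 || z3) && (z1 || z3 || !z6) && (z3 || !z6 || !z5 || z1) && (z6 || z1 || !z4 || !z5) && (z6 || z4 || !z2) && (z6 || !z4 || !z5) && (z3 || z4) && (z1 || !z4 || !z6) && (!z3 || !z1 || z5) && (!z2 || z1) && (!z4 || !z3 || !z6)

z1 ↦ false, z2 ↦ false, z3 ↦ true, z4 ↦ false, z5 ↦ false, z6 ↦ true

Try z6 = true.
Try z2 = false.
Unit clause (!z1) forces z1 = false.
Unit clause (z3) forces z3 = true.
Unit clause (!z4) forces z4 = false.
All clauses hold; z5 can take either value.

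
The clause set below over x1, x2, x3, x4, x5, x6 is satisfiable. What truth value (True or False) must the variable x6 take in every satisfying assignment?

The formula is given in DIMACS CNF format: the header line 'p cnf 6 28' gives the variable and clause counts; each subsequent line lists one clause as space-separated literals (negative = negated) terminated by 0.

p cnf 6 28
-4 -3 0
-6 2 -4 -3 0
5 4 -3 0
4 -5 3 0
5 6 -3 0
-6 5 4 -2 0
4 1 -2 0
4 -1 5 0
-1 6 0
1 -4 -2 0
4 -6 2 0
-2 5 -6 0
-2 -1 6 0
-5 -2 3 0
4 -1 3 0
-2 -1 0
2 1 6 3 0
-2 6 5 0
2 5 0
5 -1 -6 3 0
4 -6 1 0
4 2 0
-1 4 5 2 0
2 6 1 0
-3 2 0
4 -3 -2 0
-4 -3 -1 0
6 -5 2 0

Suppose x6 = False.
From the singleton clause (¬x1), x1 = False.
From the singleton clause (x2), x2 = True.
From the singleton clause (x4), x4 = True.
That conflicts with the unit clause (¬x4).
So every satisfying assignment has x6 = True.

True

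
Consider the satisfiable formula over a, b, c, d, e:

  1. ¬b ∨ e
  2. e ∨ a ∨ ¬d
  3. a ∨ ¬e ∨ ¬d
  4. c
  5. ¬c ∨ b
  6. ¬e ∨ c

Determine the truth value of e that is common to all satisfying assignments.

Suppose e = False.
From the singleton clause (¬b), b = False.
From the singleton clause (c), c = True.
That conflicts with the unit clause (¬c).
So every satisfying assignment has e = True.

True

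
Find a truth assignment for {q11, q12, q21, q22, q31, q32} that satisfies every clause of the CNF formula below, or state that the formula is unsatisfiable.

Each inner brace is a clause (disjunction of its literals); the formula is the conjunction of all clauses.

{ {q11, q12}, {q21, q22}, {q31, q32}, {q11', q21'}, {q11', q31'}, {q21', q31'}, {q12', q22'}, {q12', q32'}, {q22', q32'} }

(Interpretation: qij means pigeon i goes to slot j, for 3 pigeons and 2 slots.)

Try q11 = 1.
The clause (q21') is unit, so q21 = 0.
The clause (q22) is unit, so q22 = 1.
The clause (q31') is unit, so q31 = 0.
The clause (q32) is unit, so q32 = 1.
That conflicts with the unit clause (q32').
So q11 must be the other value — set q11 = 0.
The clause (q12) is unit, so q12 = 1.
The clause (q22') is unit, so q22 = 0.
The clause (q21) is unit, so q21 = 1.
The clause (q31') is unit, so q31 = 0.
The clause (q32) is unit, so q32 = 1.
That conflicts with the unit clause (q32').
Both values of q11 lead to a conflict.

UNSATISFIABLE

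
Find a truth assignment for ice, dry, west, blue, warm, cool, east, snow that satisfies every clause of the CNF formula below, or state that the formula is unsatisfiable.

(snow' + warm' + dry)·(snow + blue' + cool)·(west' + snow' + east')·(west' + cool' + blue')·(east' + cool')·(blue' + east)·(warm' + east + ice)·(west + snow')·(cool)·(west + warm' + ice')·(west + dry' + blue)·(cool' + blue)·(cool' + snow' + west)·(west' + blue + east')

UNSATISFIABLE

Unit clause (cool) forces cool = 1.
Unit clause (east') forces east = 0.
Unit clause (blue') forces blue = 0.
But (blue) is also a unit clause — contradiction.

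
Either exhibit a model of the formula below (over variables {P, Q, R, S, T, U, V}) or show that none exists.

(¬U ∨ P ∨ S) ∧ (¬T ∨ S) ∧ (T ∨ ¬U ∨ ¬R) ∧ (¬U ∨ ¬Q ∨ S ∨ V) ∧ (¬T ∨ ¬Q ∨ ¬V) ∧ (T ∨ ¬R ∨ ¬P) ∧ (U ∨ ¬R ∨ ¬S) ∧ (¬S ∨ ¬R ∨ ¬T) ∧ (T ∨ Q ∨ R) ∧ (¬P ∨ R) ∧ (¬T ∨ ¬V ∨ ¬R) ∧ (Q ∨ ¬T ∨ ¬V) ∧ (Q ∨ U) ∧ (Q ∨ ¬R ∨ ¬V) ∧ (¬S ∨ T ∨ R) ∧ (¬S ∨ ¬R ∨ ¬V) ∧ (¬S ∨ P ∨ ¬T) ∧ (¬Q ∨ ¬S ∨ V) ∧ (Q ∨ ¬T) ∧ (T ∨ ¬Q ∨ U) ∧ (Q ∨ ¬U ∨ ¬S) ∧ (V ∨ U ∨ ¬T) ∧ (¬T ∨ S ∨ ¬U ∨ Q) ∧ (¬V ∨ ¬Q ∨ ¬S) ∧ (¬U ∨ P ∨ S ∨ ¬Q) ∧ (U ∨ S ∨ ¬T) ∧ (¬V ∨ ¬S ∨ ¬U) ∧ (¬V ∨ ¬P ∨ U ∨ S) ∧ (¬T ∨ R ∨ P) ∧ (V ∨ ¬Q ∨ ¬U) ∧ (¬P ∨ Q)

UNSATISFIABLE

Try T = False.
Try U = False.
(Q) alone gives Q = True.
But (¬Q) is also a unit clause — contradiction.
So U must be the other value — set U = True.
(¬R) alone gives R = False.
(Q) alone gives Q = True.
(¬P) alone gives P = False.
(S) alone gives S = True.
But (¬S) is also a unit clause — contradiction.
Both values of U lead to a conflict.
So T must be the other value — set T = True.
(S) alone gives S = True.
(¬R) alone gives R = False.
(¬P) alone gives P = False.
But (P) is also a unit clause — contradiction.
Both values of T lead to a conflict.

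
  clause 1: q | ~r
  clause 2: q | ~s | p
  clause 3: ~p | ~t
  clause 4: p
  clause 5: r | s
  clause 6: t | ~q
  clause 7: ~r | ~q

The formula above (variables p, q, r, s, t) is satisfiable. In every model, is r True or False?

False

Suppose r = 1.
The clause (q) is unit, so q = 1.
That conflicts with the unit clause (~q).
So every satisfying assignment has r = False.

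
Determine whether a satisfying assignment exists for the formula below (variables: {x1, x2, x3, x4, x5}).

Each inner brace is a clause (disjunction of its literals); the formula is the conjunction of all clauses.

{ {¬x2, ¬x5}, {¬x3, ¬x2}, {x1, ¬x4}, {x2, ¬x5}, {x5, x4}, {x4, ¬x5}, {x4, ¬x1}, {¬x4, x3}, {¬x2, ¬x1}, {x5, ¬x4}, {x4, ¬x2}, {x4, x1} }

Try x2 = False.
From the singleton clause (¬x5), x5 = False.
From the singleton clause (x4), x4 = True.
Now (¬x4) is unsatisfied and unit — conflict.
Undo x2 and try x2 = True.
From the singleton clause (¬x5), x5 = False.
From the singleton clause (¬x3), x3 = False.
From the singleton clause (x4), x4 = True.
Now (¬x4) is unsatisfied and unit — conflict.
Either choice for x2 ends in contradiction.
No assignment satisfies every clause.

Unsatisfiable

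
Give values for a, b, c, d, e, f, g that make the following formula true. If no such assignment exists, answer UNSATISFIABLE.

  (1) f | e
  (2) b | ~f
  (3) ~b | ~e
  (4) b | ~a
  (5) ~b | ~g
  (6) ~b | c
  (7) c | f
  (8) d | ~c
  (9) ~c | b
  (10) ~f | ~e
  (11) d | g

Suppose f = 1.
(b) alone gives b = 1.
(~e) alone gives e = 0.
(~g) alone gives g = 0.
(c) alone gives c = 1.
(d) alone gives d = 1.
No clause remains; a is free.

a ↦ 0, b ↦ 1, c ↦ 1, d ↦ 1, e ↦ 0, f ↦ 1, g ↦ 0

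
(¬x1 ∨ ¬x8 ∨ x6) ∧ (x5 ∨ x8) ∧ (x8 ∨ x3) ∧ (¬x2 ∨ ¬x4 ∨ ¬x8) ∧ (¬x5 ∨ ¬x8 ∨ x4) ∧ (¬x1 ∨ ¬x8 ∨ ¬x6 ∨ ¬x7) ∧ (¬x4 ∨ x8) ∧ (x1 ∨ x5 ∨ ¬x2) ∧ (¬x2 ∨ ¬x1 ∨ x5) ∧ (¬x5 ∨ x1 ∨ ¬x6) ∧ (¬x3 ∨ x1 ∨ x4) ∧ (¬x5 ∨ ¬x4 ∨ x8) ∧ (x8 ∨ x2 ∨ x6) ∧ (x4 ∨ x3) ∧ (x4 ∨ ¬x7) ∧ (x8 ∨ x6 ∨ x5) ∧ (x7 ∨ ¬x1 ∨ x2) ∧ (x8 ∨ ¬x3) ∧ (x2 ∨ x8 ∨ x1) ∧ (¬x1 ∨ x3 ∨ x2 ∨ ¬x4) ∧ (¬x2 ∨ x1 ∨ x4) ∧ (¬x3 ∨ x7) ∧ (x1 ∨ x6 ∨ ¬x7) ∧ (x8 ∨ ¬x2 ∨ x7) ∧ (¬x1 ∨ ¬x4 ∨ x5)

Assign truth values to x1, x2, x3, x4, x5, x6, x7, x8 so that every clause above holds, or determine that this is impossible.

Suppose x5 = False.
Unit clause (x8) forces x8 = True.
Suppose x1 = False.
Unit clause (¬x2) forces x2 = False.
Suppose x3 = True.
Unit clause (x4) forces x4 = True.
Unit clause (x7) forces x7 = True.
Unit clause (x6) forces x6 = True.
This assignment satisfies each clause.

x1 ↦ False,  x2 ↦ False,  x3 ↦ True,  x4 ↦ True,  x5 ↦ False,  x6 ↦ True,  x7 ↦ True,  x8 ↦ True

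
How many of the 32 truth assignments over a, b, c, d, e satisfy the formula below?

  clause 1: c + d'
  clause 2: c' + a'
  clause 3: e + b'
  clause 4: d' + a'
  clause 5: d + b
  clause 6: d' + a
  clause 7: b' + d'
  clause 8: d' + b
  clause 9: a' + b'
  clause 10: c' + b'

1

There are 2^5 = 32 truth assignments over (a, b, c, d, e).
Split on a. With a = 1, the clauses containing a are satisfied and a' drops from the rest; 0 of the 2^4 = 16 assignments to the other variables satisfy what remains.
With a = 0, by the same count on the reduced clause set, 1 assignment works.
Total: 0 + 1 = 1.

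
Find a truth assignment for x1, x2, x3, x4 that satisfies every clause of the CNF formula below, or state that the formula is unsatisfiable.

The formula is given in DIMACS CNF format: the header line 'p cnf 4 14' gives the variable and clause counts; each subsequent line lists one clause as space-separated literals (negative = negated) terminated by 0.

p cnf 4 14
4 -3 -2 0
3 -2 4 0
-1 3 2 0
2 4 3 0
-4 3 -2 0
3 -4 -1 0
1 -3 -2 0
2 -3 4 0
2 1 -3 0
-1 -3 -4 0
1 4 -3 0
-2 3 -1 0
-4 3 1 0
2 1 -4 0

UNSATISFIABLE

Suppose x4 = True.
Suppose x3 = True.
The clause (¬x1) is unit, so x1 = False.
The clause (¬x2) is unit, so x2 = False.
But (x2) is also a unit clause — contradiction.
That branch fails; take x3 = False instead.
The clause (¬x2) is unit, so x2 = False.
The clause (¬x1) is unit, so x1 = False.
But (x1) is also a unit clause — contradiction.
Both values of x3 lead to a conflict.
That branch fails; take x4 = False instead.
Suppose x3 = False.
The clause (¬x2) is unit, so x2 = False.
But (x2) is also a unit clause — contradiction.
That branch fails; take x3 = True instead.
The clause (¬x2) is unit, so x2 = False.
But (x2) is also a unit clause — contradiction.
Both values of x3 lead to a conflict.
Both values of x4 lead to a conflict.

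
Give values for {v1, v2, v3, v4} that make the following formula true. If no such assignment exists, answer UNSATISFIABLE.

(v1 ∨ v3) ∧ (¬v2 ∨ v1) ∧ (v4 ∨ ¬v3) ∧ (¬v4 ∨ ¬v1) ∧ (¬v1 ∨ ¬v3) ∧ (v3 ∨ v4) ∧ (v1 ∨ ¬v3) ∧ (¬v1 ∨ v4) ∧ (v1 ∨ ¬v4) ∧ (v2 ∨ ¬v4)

UNSATISFIABLE

Try v1 = True.
Unit clause (¬v4) forces v4 = False.
Now (v4) is unsatisfied and unit — conflict.
Undo v1 and try v1 = False.
Unit clause (v3) forces v3 = True.
Now (¬v3) is unsatisfied and unit — conflict.
Either choice for v1 ends in contradiction.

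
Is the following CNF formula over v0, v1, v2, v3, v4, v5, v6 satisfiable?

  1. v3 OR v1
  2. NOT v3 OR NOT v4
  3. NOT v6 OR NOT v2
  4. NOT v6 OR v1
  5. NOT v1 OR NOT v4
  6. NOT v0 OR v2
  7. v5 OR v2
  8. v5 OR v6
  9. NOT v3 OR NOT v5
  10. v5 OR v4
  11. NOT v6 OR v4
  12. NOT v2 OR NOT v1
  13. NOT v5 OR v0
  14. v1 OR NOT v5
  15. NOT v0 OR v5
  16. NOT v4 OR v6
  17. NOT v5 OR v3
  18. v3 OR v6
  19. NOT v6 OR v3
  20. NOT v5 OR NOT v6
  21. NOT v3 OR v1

No, unsatisfiable

Case v3 = true:
The clause (NOT v4) is unit, so v4 = false.
The clause (NOT v5) is unit, so v5 = false.
But (v5) is also a unit clause — contradiction.
Backtrack on v3: now try v3 = false.
The clause (v1) is unit, so v1 = true.
The clause (NOT v4) is unit, so v4 = false.
The clause (v5) is unit, so v5 = true.
But (NOT v5) is also a unit clause — contradiction.
Either choice for v3 ends in contradiction.
No assignment satisfies every clause.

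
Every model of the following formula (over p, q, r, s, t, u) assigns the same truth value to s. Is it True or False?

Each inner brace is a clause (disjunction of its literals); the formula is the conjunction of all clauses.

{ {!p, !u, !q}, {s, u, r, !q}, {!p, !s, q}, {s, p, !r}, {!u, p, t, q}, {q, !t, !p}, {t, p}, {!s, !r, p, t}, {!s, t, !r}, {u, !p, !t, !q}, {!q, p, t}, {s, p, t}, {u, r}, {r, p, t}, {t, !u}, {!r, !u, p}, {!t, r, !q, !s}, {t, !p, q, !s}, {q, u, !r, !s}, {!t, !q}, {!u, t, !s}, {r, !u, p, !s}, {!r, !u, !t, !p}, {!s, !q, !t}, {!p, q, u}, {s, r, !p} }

Suppose s = true.
Case p = false:
Unit clause (t) forces t = true.
Unit clause (!q) forces q = false.
Case u = true:
Unit clause (!r) forces r = false.
But (r) is also a unit clause — contradiction.
Undo u and try u = false.
Unit clause (r) forces r = true.
But (!r) is also a unit clause — contradiction.
Both values of u lead to a conflict.
Undo p and try p = true.
Unit clause (q) forces q = true.
Unit clause (!u) forces u = false.
Unit clause (!t) forces t = false.
Unit clause (!r) forces r = false.
But (r) is also a unit clause — contradiction.
Both values of p lead to a conflict.
So every satisfying assignment has s = False.

False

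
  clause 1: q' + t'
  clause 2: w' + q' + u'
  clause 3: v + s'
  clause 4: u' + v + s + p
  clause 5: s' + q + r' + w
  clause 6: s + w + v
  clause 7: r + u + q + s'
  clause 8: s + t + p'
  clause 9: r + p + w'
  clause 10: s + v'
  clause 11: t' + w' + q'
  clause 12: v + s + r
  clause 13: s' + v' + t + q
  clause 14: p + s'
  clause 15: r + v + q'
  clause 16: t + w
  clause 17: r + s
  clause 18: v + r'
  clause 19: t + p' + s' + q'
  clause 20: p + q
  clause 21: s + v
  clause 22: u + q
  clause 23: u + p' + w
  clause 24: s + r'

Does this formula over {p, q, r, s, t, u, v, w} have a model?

Case q = 0:
Unit clause (p) forces p = 1.
Unit clause (u) forces u = 1.
Case v = 1:
Unit clause (s) forces s = 1.
Unit clause (t) forces t = 1.
Case r = 0:
No clause remains; w is free.
A satisfying assignment: p=1,  q=0,  r=0,  s=1,  t=1,  u=1,  v=1,  w=1.

Satisfiable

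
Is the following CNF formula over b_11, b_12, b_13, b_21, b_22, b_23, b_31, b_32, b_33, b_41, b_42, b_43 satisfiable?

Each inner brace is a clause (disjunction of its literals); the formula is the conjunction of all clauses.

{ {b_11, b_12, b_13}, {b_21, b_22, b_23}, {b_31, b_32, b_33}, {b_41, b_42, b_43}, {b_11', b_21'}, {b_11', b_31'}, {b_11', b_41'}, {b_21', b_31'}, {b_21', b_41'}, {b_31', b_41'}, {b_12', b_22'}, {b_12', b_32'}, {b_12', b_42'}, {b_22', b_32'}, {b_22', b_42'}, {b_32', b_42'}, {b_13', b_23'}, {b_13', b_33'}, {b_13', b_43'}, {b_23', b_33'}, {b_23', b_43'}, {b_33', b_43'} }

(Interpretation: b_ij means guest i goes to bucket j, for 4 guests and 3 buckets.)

Unsatisfiable

Case b_11 = 0:
Case b_12 = 1:
Unit clause (b_22') forces b_22 = 0.
Unit clause (b_32') forces b_32 = 0.
Unit clause (b_42') forces b_42 = 0.
Case b_21 = 1:
Unit clause (b_31') forces b_31 = 0.
Unit clause (b_33) forces b_33 = 1.
Unit clause (b_41') forces b_41 = 0.
Unit clause (b_43) forces b_43 = 1.
But (b_43') is also a unit clause — contradiction.
Undo b_21 and try b_21 = 0.
Unit clause (b_23) forces b_23 = 1.
Unit clause (b_13') forces b_13 = 0.
Unit clause (b_33') forces b_33 = 0.
Unit clause (b_31) forces b_31 = 1.
Unit clause (b_41') forces b_41 = 0.
Unit clause (b_43) forces b_43 = 1.
But (b_43') is also a unit clause — contradiction.
Either choice for b_21 ends in contradiction.
Undo b_12 and try b_12 = 0.
Unit clause (b_13) forces b_13 = 1.
Unit clause (b_23') forces b_23 = 0.
Unit clause (b_33') forces b_33 = 0.
Unit clause (b_43') forces b_43 = 0.
Case b_21 = 1:
Unit clause (b_31') forces b_31 = 0.
Unit clause (b_32) forces b_32 = 1.
Unit clause (b_41') forces b_41 = 0.
Unit clause (b_42) forces b_42 = 1.
But (b_42') is also a unit clause — contradiction.
Undo b_21 and try b_21 = 0.
Unit clause (b_22) forces b_22 = 1.
Unit clause (b_32') forces b_32 = 0.
Unit clause (b_31) forces b_31 = 1.
Unit clause (b_41') forces b_41 = 0.
Unit clause (b_42) forces b_42 = 1.
But (b_42') is also a unit clause — contradiction.
Either choice for b_21 ends in contradiction.
Either choice for b_12 ends in contradiction.
Undo b_11 and try b_11 = 1.
Unit clause (b_21') forces b_21 = 0.
Unit clause (b_31') forces b_31 = 0.
Unit clause (b_41') forces b_41 = 0.
Case b_22 = 1:
Unit clause (b_12') forces b_12 = 0.
Unit clause (b_32') forces b_32 = 0.
Unit clause (b_33) forces b_33 = 1.
Unit clause (b_42') forces b_42 = 0.
Unit clause (b_43) forces b_43 = 1.
But (b_43') is also a unit clause — contradiction.
Undo b_22 and try b_22 = 0.
Unit clause (b_23) forces b_23 = 1.
Unit clause (b_13') forces b_13 = 0.
Unit clause (b_33') forces b_33 = 0.
Unit clause (b_32) forces b_32 = 1.
Unit clause (b_12') forces b_12 = 0.
Unit clause (b_42') forces b_42 = 0.
Unit clause (b_43) forces b_43 = 1.
But (b_43') is also a unit clause — contradiction.
Either choice for b_22 ends in contradiction.
Either choice for b_11 ends in contradiction.
No assignment satisfies every clause.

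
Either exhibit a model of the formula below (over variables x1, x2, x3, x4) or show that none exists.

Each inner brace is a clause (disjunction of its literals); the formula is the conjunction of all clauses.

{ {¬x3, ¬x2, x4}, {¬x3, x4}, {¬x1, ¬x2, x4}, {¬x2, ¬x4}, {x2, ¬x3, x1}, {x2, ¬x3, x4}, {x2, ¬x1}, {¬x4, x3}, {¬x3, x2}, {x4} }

UNSATISFIABLE

The clause (x4) is unit, so x4 = True.
The clause (¬x2) is unit, so x2 = False.
The clause (¬x1) is unit, so x1 = False.
The clause (¬x3) is unit, so x3 = False.
Now (x3) is unsatisfied and unit — conflict.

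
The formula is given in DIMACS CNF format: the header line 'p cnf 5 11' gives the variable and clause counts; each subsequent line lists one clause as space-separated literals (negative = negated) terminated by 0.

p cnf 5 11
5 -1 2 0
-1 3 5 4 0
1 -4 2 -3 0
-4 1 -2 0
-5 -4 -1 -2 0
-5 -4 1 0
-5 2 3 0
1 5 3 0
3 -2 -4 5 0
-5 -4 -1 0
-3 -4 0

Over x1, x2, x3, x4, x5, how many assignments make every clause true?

9

There are 2^5 = 32 truth assignments over (x1, x2, x3, x4, x5).
Split on x2. With x2 = True, the clauses containing x2 are satisfied and ¬x2 drops from the rest; 6 of the 2^4 = 16 assignments to the other variables satisfy what remains.
With x2 = False, by the same count on the reduced clause set, 3 assignments work.
Total: 6 + 3 = 9.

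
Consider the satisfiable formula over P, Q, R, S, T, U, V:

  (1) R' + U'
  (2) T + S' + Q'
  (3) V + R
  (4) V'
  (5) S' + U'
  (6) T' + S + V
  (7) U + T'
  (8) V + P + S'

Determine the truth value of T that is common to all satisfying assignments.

False

Suppose T = 1.
Unit clause (V') forces V = 0.
Unit clause (R) forces R = 1.
Unit clause (U') forces U = 0.
That conflicts with the unit clause (U).
So every satisfying assignment has T = False.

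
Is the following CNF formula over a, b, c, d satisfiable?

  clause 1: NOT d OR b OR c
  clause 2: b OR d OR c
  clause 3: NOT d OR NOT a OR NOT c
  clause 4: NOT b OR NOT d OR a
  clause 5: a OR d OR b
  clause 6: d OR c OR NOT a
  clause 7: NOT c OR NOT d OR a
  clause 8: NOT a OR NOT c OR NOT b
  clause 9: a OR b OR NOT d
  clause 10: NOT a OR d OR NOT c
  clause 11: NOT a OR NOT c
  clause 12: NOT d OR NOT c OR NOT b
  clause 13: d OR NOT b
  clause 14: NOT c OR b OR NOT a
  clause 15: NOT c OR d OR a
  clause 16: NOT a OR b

Satisfiable

Try a = true.
Unit clause (NOT c) forces c = false.
Unit clause (d) forces d = true.
Unit clause (b) forces b = true.
Every clause now holds.
A satisfying assignment: a ↦ true,  b ↦ true,  c ↦ false,  d ↦ true.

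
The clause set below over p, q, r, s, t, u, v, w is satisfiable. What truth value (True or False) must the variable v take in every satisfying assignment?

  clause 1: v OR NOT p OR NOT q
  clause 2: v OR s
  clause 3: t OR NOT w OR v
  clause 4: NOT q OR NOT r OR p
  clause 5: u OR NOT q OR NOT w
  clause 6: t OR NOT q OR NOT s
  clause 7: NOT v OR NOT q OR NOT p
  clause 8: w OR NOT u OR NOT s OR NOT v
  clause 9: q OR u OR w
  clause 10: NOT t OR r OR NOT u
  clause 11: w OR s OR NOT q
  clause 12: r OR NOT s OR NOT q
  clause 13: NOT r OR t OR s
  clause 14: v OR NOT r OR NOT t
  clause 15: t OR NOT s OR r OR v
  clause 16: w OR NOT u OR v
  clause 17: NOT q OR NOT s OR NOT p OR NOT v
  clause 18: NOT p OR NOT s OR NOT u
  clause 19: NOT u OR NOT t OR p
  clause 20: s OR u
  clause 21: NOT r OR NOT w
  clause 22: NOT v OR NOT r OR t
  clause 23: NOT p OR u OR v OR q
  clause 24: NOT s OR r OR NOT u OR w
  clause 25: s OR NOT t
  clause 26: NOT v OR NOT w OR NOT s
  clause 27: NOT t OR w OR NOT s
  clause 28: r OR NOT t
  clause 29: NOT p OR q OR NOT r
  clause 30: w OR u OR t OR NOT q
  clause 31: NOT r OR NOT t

True

Suppose v = false.
(s) alone gives s = true.
Try p = false.
Try t = true.
(NOT r) alone gives r = false.
That conflicts with the unit clause (r).
That branch fails; take t = false instead.
(NOT w) alone gives w = false.
(NOT q) alone gives q = false.
(u) alone gives u = true.
That conflicts with the unit clause (NOT u).
Neither t = true nor t = false works.
That branch fails; take p = true instead.
(NOT q) alone gives q = false.
(NOT u) alone gives u = false.
That conflicts with the unit clause (u).
Neither p = true nor p = false works.
So every satisfying assignment has v = True.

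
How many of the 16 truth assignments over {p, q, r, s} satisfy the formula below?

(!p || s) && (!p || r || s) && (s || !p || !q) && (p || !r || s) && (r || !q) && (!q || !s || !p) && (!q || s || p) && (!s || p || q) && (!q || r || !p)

There are 2^4 = 16 truth assignments over (p, q, r, s).
Check each against the 9 clauses (columns in the order p, q, r, s):
  F F F F  ✓ satisfies all
  F F F T  ✗ fails (!s || p || q)
  F F T F  ✗ fails (p || !r || s)
  F F T T  ✗ fails (!s || p || q)
  F T F F  ✗ fails (r || !q)
  F T F T  ✗ fails (r || !q)
  F T T F  ✗ fails (p || !r || s)
  F T T T  ✓ satisfies all
  T F F F  ✗ fails (!p || s)
  T F F T  ✓ satisfies all
  T F T F  ✗ fails (!p || s)
  T F T T  ✓ satisfies all
  T T F F  ✗ fails (!p || s)
  T T F T  ✗ fails (r || !q)
  T T T F  ✗ fails (!p || s)
  T T T T  ✗ fails (!q || !s || !p)
4 of the 16 rows are models.

4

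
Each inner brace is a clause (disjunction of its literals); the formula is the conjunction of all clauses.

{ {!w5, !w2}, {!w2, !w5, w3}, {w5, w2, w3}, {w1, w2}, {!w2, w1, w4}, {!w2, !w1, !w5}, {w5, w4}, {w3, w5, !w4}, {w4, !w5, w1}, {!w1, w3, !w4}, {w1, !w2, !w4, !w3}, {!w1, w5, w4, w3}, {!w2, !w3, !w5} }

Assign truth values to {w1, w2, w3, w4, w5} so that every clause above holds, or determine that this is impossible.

w1 ↦ true; w2 ↦ true; w3 ↦ true; w4 ↦ true; w5 ↦ false

Suppose w5 = false.
From the singleton clause (w4), w4 = true.
From the singleton clause (w3), w3 = true.
Suppose w1 = true.
All clauses hold; w2 can take either value.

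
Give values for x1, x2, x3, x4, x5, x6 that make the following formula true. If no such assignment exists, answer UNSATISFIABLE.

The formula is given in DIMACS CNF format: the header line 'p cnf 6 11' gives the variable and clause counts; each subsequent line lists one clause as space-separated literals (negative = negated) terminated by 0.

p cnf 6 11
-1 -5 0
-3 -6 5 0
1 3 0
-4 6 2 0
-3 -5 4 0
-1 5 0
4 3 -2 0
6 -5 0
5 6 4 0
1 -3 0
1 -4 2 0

UNSATISFIABLE

Suppose x1 = False.
Unit clause (x3) forces x3 = True.
But (¬x3) is also a unit clause — contradiction.
Undo x1 and try x1 = True.
Unit clause (¬x5) forces x5 = False.
But (x5) is also a unit clause — contradiction.
Either choice for x1 ends in contradiction.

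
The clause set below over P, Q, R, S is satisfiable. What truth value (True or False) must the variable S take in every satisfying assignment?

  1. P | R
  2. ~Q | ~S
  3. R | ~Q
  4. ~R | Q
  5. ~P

Suppose S = 1.
The clause (~Q) is unit, so Q = 0.
The clause (~R) is unit, so R = 0.
The clause (P) is unit, so P = 1.
Now (~P) is unsatisfied and unit — conflict.
So every satisfying assignment has S = False.

False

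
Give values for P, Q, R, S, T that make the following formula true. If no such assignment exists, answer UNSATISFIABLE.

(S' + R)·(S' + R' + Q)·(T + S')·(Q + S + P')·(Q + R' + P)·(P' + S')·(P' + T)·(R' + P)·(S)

UNSATISFIABLE

(S) alone gives S = 1.
(R) alone gives R = 1.
(Q) alone gives Q = 1.
(T) alone gives T = 1.
(P') alone gives P = 0.
Now (P) is unsatisfied and unit — conflict.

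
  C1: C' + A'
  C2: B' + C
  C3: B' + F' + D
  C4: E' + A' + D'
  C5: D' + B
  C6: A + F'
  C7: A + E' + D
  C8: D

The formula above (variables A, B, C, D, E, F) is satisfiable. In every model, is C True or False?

Suppose C = 0.
The clause (B') is unit, so B = 0.
The clause (D') is unit, so D = 0.
Now (D) is unsatisfied and unit — conflict.
So every satisfying assignment has C = True.

True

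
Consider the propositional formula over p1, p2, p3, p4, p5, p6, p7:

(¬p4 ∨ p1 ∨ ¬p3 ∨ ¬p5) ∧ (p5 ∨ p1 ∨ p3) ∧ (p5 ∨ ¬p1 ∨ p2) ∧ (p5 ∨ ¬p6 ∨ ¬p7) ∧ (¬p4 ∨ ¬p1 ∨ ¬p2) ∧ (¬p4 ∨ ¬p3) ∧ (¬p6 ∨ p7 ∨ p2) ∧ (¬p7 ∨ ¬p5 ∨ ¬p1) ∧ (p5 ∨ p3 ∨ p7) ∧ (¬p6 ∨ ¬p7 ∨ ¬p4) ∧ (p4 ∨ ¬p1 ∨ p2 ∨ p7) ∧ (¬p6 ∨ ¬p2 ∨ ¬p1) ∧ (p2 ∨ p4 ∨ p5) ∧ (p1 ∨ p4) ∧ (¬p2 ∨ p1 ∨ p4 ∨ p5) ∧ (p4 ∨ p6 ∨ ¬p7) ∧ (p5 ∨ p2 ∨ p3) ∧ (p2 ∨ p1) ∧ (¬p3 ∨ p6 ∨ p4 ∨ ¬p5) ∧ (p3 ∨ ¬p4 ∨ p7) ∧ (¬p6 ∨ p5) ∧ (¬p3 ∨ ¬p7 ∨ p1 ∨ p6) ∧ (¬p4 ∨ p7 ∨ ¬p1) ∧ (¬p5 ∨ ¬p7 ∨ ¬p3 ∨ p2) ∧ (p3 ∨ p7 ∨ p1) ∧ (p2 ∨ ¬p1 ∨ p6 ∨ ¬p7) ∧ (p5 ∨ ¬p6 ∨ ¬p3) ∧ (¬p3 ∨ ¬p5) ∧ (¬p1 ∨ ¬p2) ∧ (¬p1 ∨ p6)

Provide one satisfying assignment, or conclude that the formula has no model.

p1: False, p2: True, p3: False, p4: True, p5: True, p6: False, p7: True

Branch on p4: set p4 = True.
(¬p3) alone gives p3 = False.
(p7) alone gives p7 = True.
(¬p6) alone gives p6 = False.
(¬p1) alone gives p1 = False.
(p5) alone gives p5 = True.
(p2) alone gives p2 = True.
Every clause now holds.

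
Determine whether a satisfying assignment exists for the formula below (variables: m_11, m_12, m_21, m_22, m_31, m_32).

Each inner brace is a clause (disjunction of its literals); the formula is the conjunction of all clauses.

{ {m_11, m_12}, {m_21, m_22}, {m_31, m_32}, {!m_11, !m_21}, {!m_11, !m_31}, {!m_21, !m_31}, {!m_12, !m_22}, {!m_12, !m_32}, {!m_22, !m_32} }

No

Try m_11 = true.
From the singleton clause (!m_21), m_21 = false.
From the singleton clause (m_22), m_22 = true.
From the singleton clause (!m_31), m_31 = false.
From the singleton clause (m_32), m_32 = true.
But (!m_32) is also a unit clause — contradiction.
Undo m_11 and try m_11 = false.
From the singleton clause (m_12), m_12 = true.
From the singleton clause (!m_22), m_22 = false.
From the singleton clause (m_21), m_21 = true.
From the singleton clause (!m_31), m_31 = false.
From the singleton clause (m_32), m_32 = true.
But (!m_32) is also a unit clause — contradiction.
Neither m_11 = true nor m_11 = false works.
No assignment satisfies every clause.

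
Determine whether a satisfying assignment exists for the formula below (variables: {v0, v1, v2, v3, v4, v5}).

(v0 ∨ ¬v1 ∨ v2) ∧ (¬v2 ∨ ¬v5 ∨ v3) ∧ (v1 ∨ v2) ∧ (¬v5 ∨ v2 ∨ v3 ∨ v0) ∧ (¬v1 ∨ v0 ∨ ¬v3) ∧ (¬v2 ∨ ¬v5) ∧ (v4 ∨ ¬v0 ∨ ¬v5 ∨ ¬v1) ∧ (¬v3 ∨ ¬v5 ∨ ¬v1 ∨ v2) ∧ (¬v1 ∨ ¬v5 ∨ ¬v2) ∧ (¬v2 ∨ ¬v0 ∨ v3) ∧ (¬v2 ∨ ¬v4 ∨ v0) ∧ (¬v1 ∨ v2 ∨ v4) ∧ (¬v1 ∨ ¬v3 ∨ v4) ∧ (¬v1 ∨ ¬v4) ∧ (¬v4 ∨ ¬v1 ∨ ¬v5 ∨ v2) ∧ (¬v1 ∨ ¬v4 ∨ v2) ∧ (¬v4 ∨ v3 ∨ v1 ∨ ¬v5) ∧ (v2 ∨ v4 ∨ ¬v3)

Suppose v1 = False.
From the singleton clause (v2), v2 = True.
From the singleton clause (¬v5), v5 = False.
Suppose v0 = False.
From the singleton clause (¬v4), v4 = False.
Every clause is now satisfied; v3 is unconstrained.
A satisfying assignment: v0: False; v1: False; v2: True; v3: False; v4: False; v5: False.

Yes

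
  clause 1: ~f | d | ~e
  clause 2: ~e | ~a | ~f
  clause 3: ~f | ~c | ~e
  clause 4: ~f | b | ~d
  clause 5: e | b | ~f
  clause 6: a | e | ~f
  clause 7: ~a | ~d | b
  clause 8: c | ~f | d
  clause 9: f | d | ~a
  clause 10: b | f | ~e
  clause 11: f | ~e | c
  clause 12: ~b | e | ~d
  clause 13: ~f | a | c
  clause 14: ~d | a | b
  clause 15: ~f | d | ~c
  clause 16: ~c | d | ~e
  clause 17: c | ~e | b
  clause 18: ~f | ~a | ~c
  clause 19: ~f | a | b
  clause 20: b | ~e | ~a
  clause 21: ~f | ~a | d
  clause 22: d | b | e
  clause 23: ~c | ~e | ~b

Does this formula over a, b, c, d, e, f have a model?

Case f = 0:
Case d = 0:
From the singleton clause (~a), a = 0.
Case b = 1:
Case e = 0:
No clause remains; c is free.
A satisfying assignment: a ↦ 0,  b ↦ 1,  c ↦ 1,  d ↦ 0,  e ↦ 0,  f ↦ 0.

Satisfiable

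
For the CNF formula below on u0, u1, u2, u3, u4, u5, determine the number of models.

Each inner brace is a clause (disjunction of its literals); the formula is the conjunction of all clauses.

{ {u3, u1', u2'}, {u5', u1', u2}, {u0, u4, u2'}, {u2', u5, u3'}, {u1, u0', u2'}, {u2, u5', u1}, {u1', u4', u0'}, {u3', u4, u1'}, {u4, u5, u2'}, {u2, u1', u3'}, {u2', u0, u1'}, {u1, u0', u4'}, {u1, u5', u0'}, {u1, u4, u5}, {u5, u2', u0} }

7

There are 2^6 = 64 truth assignments over (u0, u1, u2, u3, u4, u5).
Split on u5. With u5 = 1, the clauses containing u5 are satisfied and u5' drops from the rest; 2 of the 2^5 = 32 assignments to the other variables satisfy what remains.
With u5 = 0, by the same count on the reduced clause set, 5 assignments work.
Total: 2 + 5 = 7.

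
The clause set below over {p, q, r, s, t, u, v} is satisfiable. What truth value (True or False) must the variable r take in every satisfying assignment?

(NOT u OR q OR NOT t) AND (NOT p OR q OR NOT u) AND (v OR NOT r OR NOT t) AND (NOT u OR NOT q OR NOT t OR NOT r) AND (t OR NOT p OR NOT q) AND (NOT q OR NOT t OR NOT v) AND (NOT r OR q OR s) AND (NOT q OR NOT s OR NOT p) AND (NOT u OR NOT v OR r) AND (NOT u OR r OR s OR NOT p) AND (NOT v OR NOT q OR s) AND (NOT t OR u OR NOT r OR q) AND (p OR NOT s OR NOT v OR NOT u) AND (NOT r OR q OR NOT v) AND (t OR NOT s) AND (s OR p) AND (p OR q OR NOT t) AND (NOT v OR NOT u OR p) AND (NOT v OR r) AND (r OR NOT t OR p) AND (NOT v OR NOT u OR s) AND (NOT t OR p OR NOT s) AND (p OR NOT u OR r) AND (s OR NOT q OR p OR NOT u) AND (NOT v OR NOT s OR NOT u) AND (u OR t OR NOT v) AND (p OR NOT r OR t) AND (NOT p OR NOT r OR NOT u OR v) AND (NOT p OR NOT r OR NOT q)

False

Suppose r = true.
Try v = true.
(q) alone gives q = true.
(NOT t) alone gives t = false.
(NOT p) alone gives p = false.
Now (p) is unsatisfied and unit — conflict.
Backtrack on v: now try v = false.
(NOT t) alone gives t = false.
(NOT s) alone gives s = false.
(q) alone gives q = true.
(NOT p) alone gives p = false.
Now (p) is unsatisfied and unit — conflict.
Neither v = true nor v = false works.
So every satisfying assignment has r = False.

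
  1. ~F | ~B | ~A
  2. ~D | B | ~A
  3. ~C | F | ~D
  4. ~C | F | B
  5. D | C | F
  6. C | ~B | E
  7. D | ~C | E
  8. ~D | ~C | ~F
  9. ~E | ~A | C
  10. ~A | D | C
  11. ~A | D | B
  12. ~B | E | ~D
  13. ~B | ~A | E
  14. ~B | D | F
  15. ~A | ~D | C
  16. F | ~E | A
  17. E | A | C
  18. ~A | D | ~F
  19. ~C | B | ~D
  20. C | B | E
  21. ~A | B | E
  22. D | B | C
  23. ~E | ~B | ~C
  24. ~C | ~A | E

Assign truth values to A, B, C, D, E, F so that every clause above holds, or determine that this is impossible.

A=0,  B=0,  C=0,  D=1,  E=1,  F=1

Try F = 1.
Try B = 0.
Try D = 1.
The clause (~A) is unit, so A = 0.
The clause (~C) is unit, so C = 0.
The clause (E) is unit, so E = 1.
This assignment satisfies each clause.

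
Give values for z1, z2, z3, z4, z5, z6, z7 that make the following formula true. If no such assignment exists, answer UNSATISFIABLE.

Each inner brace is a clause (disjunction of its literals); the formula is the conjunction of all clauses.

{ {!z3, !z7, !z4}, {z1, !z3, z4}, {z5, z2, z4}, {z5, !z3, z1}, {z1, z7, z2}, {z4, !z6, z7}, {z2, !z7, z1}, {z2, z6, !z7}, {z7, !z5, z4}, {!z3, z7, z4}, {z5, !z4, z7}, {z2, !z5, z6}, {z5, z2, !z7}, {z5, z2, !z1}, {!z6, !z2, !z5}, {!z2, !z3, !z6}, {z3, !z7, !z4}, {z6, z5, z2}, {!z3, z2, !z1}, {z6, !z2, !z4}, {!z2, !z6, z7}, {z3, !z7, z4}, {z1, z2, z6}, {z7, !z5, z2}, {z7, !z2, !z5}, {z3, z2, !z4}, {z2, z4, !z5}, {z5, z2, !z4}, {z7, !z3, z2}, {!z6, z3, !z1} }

z1 ↦ true,  z2 ↦ true,  z3 ↦ false,  z4 ↦ false,  z5 ↦ false,  z6 ↦ false,  z7 ↦ false

Try z3 = false.
Try z7 = false.
Try z1 = true.
From the singleton clause (!z6), z6 = false.
Try z5 = false.
From the singleton clause (!z4), z4 = false.
From the singleton clause (z2), z2 = true.
This assignment satisfies each clause.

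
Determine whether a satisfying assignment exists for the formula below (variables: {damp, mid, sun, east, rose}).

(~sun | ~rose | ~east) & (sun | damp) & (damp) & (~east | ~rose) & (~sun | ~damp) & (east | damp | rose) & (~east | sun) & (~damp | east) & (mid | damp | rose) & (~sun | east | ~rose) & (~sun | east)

From the singleton clause (damp), damp = 1.
From the singleton clause (~sun), sun = 0.
From the singleton clause (~east), east = 0.
That conflicts with the unit clause (east).
No assignment satisfies every clause.

No, unsatisfiable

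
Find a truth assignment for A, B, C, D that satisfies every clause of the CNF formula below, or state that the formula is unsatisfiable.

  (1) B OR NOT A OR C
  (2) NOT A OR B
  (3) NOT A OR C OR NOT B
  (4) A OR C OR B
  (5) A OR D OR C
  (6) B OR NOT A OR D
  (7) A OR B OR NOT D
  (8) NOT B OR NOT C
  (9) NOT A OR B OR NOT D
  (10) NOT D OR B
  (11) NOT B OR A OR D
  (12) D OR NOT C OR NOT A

A=false, B=false, C=true, D=false

Branch on A: set A = false.
Branch on C: set C = true.
The clause (NOT B) is unit, so B = false.
The clause (NOT D) is unit, so D = false.
This assignment satisfies each clause.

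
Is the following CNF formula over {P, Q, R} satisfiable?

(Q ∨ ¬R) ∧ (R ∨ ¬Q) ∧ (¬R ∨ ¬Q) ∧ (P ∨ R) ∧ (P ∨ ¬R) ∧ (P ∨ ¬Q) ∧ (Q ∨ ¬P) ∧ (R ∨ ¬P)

No, unsatisfiable

Branch on Q: set Q = True.
From the singleton clause (R), R = True.
But (¬R) is also a unit clause — contradiction.
Undo Q and try Q = False.
From the singleton clause (¬R), R = False.
From the singleton clause (P), P = True.
But (¬P) is also a unit clause — contradiction.
Both values of Q lead to a conflict.
No assignment satisfies every clause.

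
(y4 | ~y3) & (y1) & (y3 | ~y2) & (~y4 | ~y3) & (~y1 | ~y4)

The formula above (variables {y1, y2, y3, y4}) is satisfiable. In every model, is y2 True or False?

Suppose y2 = 1.
The clause (y1) is unit, so y1 = 1.
The clause (y3) is unit, so y3 = 1.
The clause (y4) is unit, so y4 = 1.
That conflicts with the unit clause (~y4).
So every satisfying assignment has y2 = False.

False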